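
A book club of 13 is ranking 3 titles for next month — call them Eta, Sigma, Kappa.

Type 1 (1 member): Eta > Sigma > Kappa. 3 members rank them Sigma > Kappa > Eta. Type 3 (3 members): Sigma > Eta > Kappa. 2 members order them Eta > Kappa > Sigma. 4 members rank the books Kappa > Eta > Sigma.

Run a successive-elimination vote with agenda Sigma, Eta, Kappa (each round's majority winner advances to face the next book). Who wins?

Kappa

Round 1: Sigma vs Eta — 6–7, Eta advances.
Round 2: Eta vs Kappa — 6–7, Kappa advances.
Kappa survives the agenda.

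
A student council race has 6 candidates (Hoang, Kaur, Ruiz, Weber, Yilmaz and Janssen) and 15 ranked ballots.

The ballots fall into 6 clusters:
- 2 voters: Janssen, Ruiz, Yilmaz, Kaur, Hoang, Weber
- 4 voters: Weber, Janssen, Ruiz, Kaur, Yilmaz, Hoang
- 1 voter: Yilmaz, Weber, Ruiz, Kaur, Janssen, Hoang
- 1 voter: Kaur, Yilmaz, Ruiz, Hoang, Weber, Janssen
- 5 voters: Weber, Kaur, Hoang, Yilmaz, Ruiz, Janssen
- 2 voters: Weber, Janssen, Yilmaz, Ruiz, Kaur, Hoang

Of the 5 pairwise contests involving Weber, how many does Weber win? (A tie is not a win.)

Weber against each rival (15 voters):
Weber vs Hoang: Weber is ranked higher on 4+1+5+2 = 12 ballots, Hoang on 3. Weber wins 12–3.
Weber vs Kaur: Weber wins 12–3.
Weber vs Ruiz: Weber, 12–3.
Weber vs Yilmaz: Weber is ranked higher on 4+5+2 = 11 ballots, Yilmaz on 4. Weber wins 11–4.
Weber vs Janssen: Weber is ranked higher on 4+1+1+5+2 = 13 ballots, Janssen on 2. Weber wins 13–2.
Weber beats Hoang, Kaur, Ruiz, Yilmaz, Janssen — 5 pairwise wins.

5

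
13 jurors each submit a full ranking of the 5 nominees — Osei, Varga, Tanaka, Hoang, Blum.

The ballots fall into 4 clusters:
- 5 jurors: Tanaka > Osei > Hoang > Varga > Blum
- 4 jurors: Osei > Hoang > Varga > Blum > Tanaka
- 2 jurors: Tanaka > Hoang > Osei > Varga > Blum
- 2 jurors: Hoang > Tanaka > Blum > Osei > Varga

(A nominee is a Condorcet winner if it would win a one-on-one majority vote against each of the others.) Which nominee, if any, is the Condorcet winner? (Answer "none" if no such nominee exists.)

Head-to-head results (13 jurors):
Osei vs Varga: Osei preferred on 5+4+2+2 = 13 ballots; Osei wins 13–0.
Osei vs Tanaka: Osei preferred on 4 ballots; Tanaka wins 9–4.
Osei vs Hoang: 5+4 = 9 for Osei, 4 for Hoang — Osei by 9–4.
Osei vs Blum: Osei is ranked higher on 5+4+2 = 11 ballots, Blum on 2. Osei wins 11–2.
Varga vs Tanaka: Varga is ranked higher on 4 ballots, Tanaka on 9. Tanaka wins 9–4.
Varga vs Hoang: Varga preferred on 0 ballots; Hoang wins 13–0.
Varga vs Blum: Varga is ranked higher on 5+4+2 = 11 ballots, Blum on 2. Varga wins 11–2.
Tanaka vs Hoang: 5+2 = 7 for Tanaka, 6 for Hoang — Tanaka by 7–6.
Tanaka vs Blum: 9 to 4, Tanaka.
Hoang vs Blum: 13 to 0, Hoang.
Tanaka defeats every rival head-to-head and is the Condorcet winner.

Tanaka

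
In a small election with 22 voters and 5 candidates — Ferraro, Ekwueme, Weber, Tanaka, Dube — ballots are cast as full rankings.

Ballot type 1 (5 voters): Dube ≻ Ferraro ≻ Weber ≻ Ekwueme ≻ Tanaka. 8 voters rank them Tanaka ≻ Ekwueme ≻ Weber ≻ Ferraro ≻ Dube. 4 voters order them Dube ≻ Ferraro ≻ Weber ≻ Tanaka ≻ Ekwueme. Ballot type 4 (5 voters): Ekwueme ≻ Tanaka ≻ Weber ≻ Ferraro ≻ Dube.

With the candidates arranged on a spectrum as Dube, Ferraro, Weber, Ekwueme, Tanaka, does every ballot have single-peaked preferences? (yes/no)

Axis positions: Dube=1, Ferraro=2, Weber=3, Ekwueme=4, Tanaka=5.
Ballot type 1 (peak Dube at position 1): ranking walks positions 1-2-3-4-5, expanding outward from the peak — single-peaked.
Ballot type 2 (peak Tanaka at position 5): ranking walks positions 5-4-3-2-1, expanding outward from the peak — single-peaked.
Ballot type 3: ranking walks positions 1-2-3-5-4; Tanaka is ranked above Ekwueme even though Ekwueme lies between Tanaka and the peak Dube on the axis — preferences dip and rise again. Not single-peaked.
Ballot type 4 (peak Ekwueme at position 4): ranking walks positions 4-5-3-2-1, expanding outward from the peak — single-peaked.
Ballot type 3 violates single-peakedness, so the profile is not single-peaked on this axis.

no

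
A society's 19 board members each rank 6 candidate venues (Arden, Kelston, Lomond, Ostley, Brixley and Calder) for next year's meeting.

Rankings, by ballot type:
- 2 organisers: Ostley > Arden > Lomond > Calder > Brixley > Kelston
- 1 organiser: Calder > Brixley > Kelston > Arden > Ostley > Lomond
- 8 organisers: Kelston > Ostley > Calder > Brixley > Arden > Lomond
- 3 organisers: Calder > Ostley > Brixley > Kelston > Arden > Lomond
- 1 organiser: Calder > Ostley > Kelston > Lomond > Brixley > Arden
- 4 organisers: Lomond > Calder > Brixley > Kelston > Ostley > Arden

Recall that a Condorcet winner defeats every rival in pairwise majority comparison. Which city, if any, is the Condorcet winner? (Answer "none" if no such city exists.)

none

Check each pair by majority over 19 ballots:
Arden vs Kelston: Kelston wins 17–2.
Arden vs Lomond: Arden, 14–5.
Arden vs Ostley: Ostley wins 18–1.
Arden vs Brixley: Brixley, 17–2.
Arden vs Calder: Calder, 17–2.
Kelston vs Lomond: Kelston wins 13–6.
Kelston–Ostley: Kelston 13–6.
Kelston vs Brixley: Brixley, 10–9.
Kelston vs Calder: Calder, 11–8.
Lomond vs Ostley: Ostley wins 15–4.
Lomond–Brixley: Brixley 12–7.
Lomond vs Calder: Calder, 13–6.
Ostley vs Brixley: Ostley wins 14–5.
Ostley vs Calder: Ostley wins 10–9.
Brixley vs Calder: Calder wins 19–0.
Each city drops at least one matchup (Arden loses to Kelston; Kelston loses to Brixley; Lomond loses to Arden; Ostley loses to Kelston; Brixley loses to Ostley; Calder loses to Ostley); the cycle Kelston beats Ostley beats Brixley beats Kelston rules out a Condorcet winner.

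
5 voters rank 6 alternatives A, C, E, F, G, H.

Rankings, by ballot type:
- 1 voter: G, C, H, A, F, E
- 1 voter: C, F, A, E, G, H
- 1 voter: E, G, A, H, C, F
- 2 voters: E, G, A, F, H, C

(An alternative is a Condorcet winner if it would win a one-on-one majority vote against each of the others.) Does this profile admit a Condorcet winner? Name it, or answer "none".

Pairwise majorities:
A vs C: A, 3–2.
A vs E: 1+1 = 2 for A, 3 for E — E by 3–2.
A vs F: 1+1+2 = 4 for A, 1 for F — A by 4–1.
A vs G: A is ranked higher on 1 ballot, G on 4. G wins 4–1.
A vs H: A wins 4–1.
C vs E: E, 3–2.
C vs F: C is ranked higher on 1+1+1 = 3 ballots, F on 2. C wins 3–2.
C vs G: G, 4–1.
C vs H: C preferred on 1+1 = 2 ballots; H wins 3–2.
E vs F: E wins 3–2.
E vs G: 1+1+2 = 4 for E, 1 for G — E by 4–1.
E vs H: 1+1+2 = 4 for E, 1 for H — E by 4–1.
F vs G: G wins 4–1.
F vs H: F is ranked higher on 1+2 = 3 ballots, H on 2. F wins 3–2.
G vs H: G is ranked higher on 1+1+1+2 = 5 ballots, H on 0. G wins 5–0.
Only E has no losses; E is the Condorcet winner.

E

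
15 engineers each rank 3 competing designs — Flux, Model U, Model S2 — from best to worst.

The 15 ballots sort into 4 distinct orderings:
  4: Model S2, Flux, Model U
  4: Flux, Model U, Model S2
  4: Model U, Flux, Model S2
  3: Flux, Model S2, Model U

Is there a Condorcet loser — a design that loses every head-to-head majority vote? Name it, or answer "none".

Model S2

Pairwise majorities:
Flux vs Model U: Flux preferred on 4+4+3 = 11 ballots; Flux wins 11–4.
Flux vs Model S2: Flux wins 11–4.
Model U vs Model S2: Model U preferred on 4+4 = 8 ballots; Model U wins 8–7.
Model S2 is beaten in every head-to-head and is the Condorcet loser.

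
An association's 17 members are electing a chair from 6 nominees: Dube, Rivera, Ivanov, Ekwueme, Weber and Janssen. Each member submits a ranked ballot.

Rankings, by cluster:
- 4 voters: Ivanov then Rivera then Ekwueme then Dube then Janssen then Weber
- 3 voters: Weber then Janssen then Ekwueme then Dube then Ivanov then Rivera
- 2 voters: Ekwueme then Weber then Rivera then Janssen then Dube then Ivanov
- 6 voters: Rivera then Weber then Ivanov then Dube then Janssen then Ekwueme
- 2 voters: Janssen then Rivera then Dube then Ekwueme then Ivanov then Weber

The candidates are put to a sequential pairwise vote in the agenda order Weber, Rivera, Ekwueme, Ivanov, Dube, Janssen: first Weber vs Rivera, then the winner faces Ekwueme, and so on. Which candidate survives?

Rivera

Round 1: Weber vs Rivera — 5–12, Rivera advances.
Round 2: Rivera vs Ekwueme — 12–5, Rivera advances.
Round 3: Rivera vs Ivanov — 10–7, Rivera advances.
Round 4: Rivera vs Dube — 14–3, Rivera advances.
Round 5: Rivera vs Janssen — 12–5, Rivera advances.
Rivera survives the agenda.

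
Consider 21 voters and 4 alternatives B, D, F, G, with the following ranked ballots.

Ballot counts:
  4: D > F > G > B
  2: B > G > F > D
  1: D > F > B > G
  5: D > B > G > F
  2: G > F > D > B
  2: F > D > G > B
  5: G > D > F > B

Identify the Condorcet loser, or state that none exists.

B

Pairwise majorities:
B vs D: B is ranked higher on 2 ballots, D on 19. D wins 19–2.
B–F: F 14–7.
B vs G: 8 to 13, G.
D vs F: D preferred on 4+1+5+5 = 15 ballots; D wins 15–6.
D vs G: 12 to 9, D.
F–G: G 14–7.
B loses to every other alternative — it is the Condorcet loser.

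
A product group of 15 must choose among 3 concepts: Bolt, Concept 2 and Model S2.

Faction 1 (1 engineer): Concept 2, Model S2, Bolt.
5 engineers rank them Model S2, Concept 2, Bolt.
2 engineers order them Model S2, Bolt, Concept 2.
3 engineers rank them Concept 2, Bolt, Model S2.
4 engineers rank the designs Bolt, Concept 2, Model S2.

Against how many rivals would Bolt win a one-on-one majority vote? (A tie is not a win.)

Bolt against each rival (15 engineers):
Bolt vs Concept 2: Concept 2 wins 9–6.
Bolt–Model S2: Model S2 8–7.
Bolt beats no one; loses to Concept 2, Model S2 — 0 pairwise wins.

0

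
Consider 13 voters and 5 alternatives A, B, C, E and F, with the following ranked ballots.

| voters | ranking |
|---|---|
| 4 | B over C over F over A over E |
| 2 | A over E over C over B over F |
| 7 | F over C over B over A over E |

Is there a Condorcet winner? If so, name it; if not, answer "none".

F

Check each pair by majority over 13 ballots:
A vs B: A is ranked higher on 2 ballots, B on 11. B wins 11–2.
A vs C: C, 11–2.
A vs E: 13 to 0, A.
A–F: F 11–2.
B vs C: B preferred on 4 ballots; C wins 9–4.
B vs E: 4+7 = 11 for B, 2 for E — B by 11–2.
B vs F: 6 to 7, F.
C vs E: C is ranked higher on 4+7 = 11 ballots, E on 2. C wins 11–2.
C vs F: C preferred on 4+2 = 6 ballots; F wins 7–6.
E–F: F 11–2.
F beats each of A, B, C, E — F is the Condorcet winner.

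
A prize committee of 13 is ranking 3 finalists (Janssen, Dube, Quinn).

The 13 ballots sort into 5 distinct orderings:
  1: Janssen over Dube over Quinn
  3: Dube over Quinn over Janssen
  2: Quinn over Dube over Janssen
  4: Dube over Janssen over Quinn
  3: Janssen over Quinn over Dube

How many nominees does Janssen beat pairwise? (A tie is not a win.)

Janssen against each rival (13 jurors):
Janssen vs Dube: Dube wins 9–4.
Janssen vs Quinn: Janssen wins 8–5.
Janssen beats Quinn; loses to Dube — 1 pairwise win.

1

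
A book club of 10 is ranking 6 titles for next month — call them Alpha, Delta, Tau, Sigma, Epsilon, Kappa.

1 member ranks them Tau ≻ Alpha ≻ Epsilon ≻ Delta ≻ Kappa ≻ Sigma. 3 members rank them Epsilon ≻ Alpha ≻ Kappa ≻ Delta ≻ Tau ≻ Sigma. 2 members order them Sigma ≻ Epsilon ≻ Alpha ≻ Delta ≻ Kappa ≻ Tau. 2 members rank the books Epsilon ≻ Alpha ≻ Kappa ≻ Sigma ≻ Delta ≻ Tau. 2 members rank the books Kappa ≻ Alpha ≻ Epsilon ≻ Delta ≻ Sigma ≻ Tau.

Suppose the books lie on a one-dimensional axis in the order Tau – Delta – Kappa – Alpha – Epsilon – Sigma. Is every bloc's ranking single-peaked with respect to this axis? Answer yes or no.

Axis positions: Tau=1, Delta=2, Kappa=3, Alpha=4, Epsilon=5, Sigma=6.
Bloc 1: ranking walks positions 1-4-5-2-3-6; Alpha is ranked above Delta even though Delta lies between Alpha and the peak Tau on the axis — preferences dip and rise again. Not single-peaked.
Bloc 2 (peak Epsilon at position 5): ranking walks positions 5-4-3-2-1-6, expanding outward from the peak — single-peaked.
Bloc 3: ranking walks positions 6-5-4-2-3-1; Delta is ranked above Kappa even though Kappa lies between Delta and the peak Sigma on the axis — preferences dip and rise again. Not single-peaked.
Bloc 4 (peak Epsilon at position 5): ranking walks positions 5-4-3-6-2-1, expanding outward from the peak — single-peaked.
Bloc 5 (peak Kappa at position 3): ranking walks positions 3-4-5-2-6-1, expanding outward from the peak — single-peaked.
Bloc 1 violates single-peakedness, so the profile is not single-peaked on this axis.

no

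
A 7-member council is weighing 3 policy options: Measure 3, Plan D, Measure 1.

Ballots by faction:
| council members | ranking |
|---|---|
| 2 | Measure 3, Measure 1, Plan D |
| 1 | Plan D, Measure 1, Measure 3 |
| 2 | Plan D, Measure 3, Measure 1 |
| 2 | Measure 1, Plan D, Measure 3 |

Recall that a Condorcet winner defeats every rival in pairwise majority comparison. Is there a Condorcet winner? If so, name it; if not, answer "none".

none

Pairwise majorities:
Measure 3–Plan D: Plan D 5–2.
Measure 3 vs Measure 1: Measure 3, 4–3.
Plan D vs Measure 1: Measure 1 wins 4–3.
Each option drops at least one matchup (Measure 3 loses to Plan D; Plan D loses to Measure 1; Measure 1 loses to Measure 3); the cycle Measure 3 > Measure 1 > Plan D > Measure 3 rules out a Condorcet winner.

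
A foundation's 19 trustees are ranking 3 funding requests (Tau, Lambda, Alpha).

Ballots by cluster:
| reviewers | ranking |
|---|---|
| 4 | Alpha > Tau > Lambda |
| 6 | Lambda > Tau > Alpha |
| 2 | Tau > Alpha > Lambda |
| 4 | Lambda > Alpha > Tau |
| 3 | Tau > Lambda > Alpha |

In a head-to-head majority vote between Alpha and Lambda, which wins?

Ballots ranking Alpha above Lambda: 4 + 2 = 6.
Ballots ranking Lambda above Alpha: 19 − 6 = 13.
Lambda wins the head-to-head 13–6.

Lambda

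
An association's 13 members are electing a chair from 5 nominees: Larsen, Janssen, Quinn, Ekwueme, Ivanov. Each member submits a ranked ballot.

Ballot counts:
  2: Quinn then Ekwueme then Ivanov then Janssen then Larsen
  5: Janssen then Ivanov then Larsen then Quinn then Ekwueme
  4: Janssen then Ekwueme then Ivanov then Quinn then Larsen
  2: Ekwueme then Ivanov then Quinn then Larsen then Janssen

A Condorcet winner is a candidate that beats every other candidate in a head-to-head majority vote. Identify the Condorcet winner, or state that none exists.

Pairwise majorities:
Larsen vs Janssen: Janssen, 11–2.
Larsen vs Quinn: 5 to 8, Quinn.
Larsen vs Ekwueme: 5 to 8, Ekwueme.
Larsen–Ivanov: Ivanov 13–0.
Janssen vs Quinn: Janssen, 9–4.
Janssen vs Ekwueme: Janssen, 9–4.
Janssen vs Ivanov: Janssen preferred on 5+4 = 9 ballots; Janssen wins 9–4.
Quinn vs Ekwueme: 7 to 6, Quinn.
Quinn vs Ivanov: 2 for Quinn, 11 for Ivanov — Ivanov by 11–2.
Ekwueme vs Ivanov: Ekwueme is ranked higher on 2+4+2 = 8 ballots, Ivanov on 5. Ekwueme wins 8–5.
Janssen beats each of Larsen, Quinn, Ekwueme, Ivanov — Janssen is the Condorcet winner.

Janssen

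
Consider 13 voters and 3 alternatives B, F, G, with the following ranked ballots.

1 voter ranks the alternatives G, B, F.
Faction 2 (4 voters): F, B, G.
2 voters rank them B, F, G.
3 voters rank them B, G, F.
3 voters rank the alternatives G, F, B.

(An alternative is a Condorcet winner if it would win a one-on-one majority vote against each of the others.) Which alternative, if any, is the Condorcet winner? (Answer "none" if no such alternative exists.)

Check each pair by majority over 13 ballots:
B vs F: F wins 7–6.
B vs G: B wins 9–4.
F vs G: G wins 7–6.
Every alternative loses at least once (B loses to F; F loses to G; G loses to B). The majority relation contains the cycle B > G > F > B, so there is no Condorcet winner.

none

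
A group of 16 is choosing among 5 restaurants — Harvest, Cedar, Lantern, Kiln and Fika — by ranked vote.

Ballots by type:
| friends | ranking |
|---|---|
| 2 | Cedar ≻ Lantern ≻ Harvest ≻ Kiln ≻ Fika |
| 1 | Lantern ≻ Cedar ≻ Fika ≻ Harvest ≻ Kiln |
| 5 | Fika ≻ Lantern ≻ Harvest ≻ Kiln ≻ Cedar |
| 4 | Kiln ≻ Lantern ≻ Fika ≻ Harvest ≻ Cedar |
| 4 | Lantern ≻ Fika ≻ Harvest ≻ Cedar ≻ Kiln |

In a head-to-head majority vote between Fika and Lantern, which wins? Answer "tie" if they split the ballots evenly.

Lantern

Ballots ranking Fika above Lantern: 5.
Ballots ranking Lantern above Fika: 16 − 5 = 11.
Lantern wins the head-to-head 11–5.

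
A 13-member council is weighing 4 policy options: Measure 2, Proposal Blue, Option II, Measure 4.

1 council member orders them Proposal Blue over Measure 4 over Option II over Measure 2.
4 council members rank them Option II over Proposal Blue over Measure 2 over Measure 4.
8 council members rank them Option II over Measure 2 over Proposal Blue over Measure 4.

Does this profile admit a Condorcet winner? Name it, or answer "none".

Head-to-head results (13 council members):
Measure 2 vs Proposal Blue: Measure 2, 8–5.
Measure 2 vs Option II: Option II, 13–0.
Measure 2–Measure 4: Measure 2 12–1.
Proposal Blue–Option II: Option II 12–1.
Proposal Blue vs Measure 4: Proposal Blue wins 13–0.
Option II vs Measure 4: Option II, 12–1.
Option II wins every pairwise contest, so Option II is the Condorcet winner.

Option II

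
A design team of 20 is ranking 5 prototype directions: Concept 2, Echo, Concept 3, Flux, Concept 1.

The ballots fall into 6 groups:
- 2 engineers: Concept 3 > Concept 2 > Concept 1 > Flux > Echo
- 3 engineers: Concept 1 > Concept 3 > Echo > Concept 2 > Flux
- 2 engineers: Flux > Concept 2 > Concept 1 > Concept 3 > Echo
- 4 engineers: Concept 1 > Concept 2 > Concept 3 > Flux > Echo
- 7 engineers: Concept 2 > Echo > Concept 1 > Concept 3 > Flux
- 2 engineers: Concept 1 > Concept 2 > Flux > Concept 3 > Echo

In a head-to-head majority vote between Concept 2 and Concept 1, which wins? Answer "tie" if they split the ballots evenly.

Ballots ranking Concept 2 above Concept 1: 2 + 2 + 7 = 11.
Ballots ranking Concept 1 above Concept 2: 20 − 11 = 9.
Concept 2 wins the head-to-head 11–9.

Concept 2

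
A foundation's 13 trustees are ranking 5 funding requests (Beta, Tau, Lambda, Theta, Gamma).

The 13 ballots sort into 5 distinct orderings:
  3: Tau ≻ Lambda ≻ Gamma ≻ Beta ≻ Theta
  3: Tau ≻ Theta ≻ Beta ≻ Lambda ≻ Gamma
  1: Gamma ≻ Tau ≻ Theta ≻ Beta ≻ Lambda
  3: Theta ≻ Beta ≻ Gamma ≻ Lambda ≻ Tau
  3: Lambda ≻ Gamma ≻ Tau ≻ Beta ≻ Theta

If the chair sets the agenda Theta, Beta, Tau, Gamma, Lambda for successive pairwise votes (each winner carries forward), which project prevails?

Round 1: Theta vs Beta — 7–6, Theta advances.
Round 2: Theta vs Tau — 3–10, Tau advances.
Round 3: Tau vs Gamma — 6–7, Gamma advances.
Round 4: Gamma vs Lambda — 4–9, Lambda advances.
The agenda winner is Lambda.

Lambda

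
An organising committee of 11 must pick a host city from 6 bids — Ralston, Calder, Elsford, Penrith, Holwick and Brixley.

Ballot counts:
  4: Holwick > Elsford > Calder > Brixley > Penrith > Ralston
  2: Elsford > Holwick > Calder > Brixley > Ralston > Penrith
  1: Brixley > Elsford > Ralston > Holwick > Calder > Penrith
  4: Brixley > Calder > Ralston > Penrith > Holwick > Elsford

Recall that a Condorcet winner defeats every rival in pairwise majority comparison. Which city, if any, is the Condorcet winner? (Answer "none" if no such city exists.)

Holwick

Head-to-head results (11 organisers):
Ralston vs Calder: 1 to 10, Calder.
Ralston vs Elsford: Elsford wins 7–4.
Ralston–Penrith: Ralston 7–4.
Ralston vs Holwick: Ralston preferred on 1+4 = 5 ballots; Holwick wins 6–5.
Ralston vs Brixley: Ralston is ranked higher on 0 ballots, Brixley on 11. Brixley wins 11–0.
Calder vs Elsford: Calder preferred on 4 ballots; Elsford wins 7–4.
Calder vs Penrith: Calder preferred on 4+2+1+4 = 11 ballots; Calder wins 11–0.
Calder vs Holwick: Holwick wins 7–4.
Calder–Brixley: Calder 6–5.
Elsford vs Penrith: Elsford is ranked higher on 4+2+1 = 7 ballots, Penrith on 4. Elsford wins 7–4.
Elsford vs Holwick: Elsford preferred on 2+1 = 3 ballots; Holwick wins 8–3.
Elsford vs Brixley: Elsford preferred on 4+2 = 6 ballots; Elsford wins 6–5.
Penrith vs Holwick: Penrith preferred on 4 ballots; Holwick wins 7–4.
Penrith vs Brixley: Penrith is ranked higher on 0 ballots, Brixley on 11. Brixley wins 11–0.
Holwick–Brixley: Holwick 6–5.
Only Holwick has no losses; Holwick is the Condorcet winner.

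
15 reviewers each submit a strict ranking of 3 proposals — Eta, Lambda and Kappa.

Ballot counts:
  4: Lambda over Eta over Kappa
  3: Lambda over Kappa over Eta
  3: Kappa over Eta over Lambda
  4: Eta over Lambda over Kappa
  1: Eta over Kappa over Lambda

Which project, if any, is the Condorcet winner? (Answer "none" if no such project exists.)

Eta

Check each pair by majority over 15 ballots:
Eta vs Lambda: Eta preferred on 3+4+1 = 8 ballots; Eta wins 8–7.
Eta vs Kappa: Eta wins 9–6.
Lambda vs Kappa: Lambda is ranked higher on 4+3+4 = 11 ballots, Kappa on 4. Lambda wins 11–4.
Eta defeats every rival head-to-head and is the Condorcet winner.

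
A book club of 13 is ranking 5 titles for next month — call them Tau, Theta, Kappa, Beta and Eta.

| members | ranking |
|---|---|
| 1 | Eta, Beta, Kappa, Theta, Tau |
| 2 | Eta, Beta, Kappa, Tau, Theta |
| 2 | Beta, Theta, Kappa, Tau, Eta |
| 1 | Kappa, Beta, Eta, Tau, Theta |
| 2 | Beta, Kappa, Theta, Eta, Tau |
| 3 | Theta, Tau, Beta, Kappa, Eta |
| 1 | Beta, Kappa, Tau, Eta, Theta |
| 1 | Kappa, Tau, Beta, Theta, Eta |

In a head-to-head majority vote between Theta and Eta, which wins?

Ballots ranking Theta above Eta: 2 + 2 + 3 + 1 = 8.
Ballots ranking Eta above Theta: 13 − 8 = 5.
Theta wins the head-to-head 8–5.

Theta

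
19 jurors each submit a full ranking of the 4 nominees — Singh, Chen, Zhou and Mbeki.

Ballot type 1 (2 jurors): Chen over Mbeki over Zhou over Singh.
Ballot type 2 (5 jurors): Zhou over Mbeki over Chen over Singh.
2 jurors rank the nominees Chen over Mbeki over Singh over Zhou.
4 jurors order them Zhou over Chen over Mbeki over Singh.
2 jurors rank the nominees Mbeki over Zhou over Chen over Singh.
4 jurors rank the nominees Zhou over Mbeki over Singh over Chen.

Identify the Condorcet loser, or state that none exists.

Singh

Pairwise majorities:
Singh vs Chen: 4 for Singh, 15 for Chen — Chen by 15–4.
Singh vs Zhou: 2 to 17, Zhou.
Singh vs Mbeki: Singh preferred on 0 ballots; Mbeki wins 19–0.
Chen–Zhou: Zhou 15–4.
Chen vs Mbeki: Mbeki, 11–8.
Zhou vs Mbeki: Zhou wins 13–6.
Singh is beaten in every head-to-head and is the Condorcet loser.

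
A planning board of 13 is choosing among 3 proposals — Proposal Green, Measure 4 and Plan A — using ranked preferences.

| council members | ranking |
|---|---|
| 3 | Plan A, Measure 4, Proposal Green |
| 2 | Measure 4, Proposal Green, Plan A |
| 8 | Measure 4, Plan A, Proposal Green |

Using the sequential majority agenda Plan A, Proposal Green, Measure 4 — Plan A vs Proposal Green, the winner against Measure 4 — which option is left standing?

Round 1: Plan A vs Proposal Green — 11–2, Plan A advances.
Round 2: Plan A vs Measure 4 — 3–10, Measure 4 advances.
Measure 4 survives the agenda.

Measure 4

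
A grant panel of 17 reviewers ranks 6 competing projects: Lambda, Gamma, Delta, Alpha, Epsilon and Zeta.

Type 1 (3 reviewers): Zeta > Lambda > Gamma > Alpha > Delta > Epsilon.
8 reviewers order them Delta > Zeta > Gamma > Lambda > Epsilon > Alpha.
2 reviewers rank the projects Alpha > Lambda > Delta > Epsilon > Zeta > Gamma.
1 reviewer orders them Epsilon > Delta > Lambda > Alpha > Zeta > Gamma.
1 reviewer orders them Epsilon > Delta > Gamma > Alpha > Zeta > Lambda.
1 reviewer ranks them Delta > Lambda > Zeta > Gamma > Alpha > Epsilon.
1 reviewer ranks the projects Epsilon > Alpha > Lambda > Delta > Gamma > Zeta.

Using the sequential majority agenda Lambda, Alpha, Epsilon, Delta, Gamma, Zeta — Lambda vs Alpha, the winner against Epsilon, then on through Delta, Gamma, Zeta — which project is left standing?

Delta

Round 1: Lambda vs Alpha — 13–4, Lambda advances.
Round 2: Lambda vs Epsilon — 14–3, Lambda advances.
Round 3: Lambda vs Delta — 6–11, Delta advances.
Round 4: Delta vs Gamma — 14–3, Delta advances.
Round 5: Delta vs Zeta — 14–3, Delta advances.
Delta survives the agenda.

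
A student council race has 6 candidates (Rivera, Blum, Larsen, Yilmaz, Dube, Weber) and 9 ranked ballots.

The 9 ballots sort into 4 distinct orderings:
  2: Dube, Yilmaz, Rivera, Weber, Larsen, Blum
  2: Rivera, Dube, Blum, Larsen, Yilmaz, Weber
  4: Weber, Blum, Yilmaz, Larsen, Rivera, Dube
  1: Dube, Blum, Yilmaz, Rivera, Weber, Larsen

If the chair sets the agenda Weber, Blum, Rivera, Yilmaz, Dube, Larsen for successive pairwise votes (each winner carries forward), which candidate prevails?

Round 1: Weber vs Blum — 6–3, Weber advances.
Round 2: Weber vs Rivera — 4–5, Rivera advances.
Round 3: Rivera vs Yilmaz — 2–7, Yilmaz advances.
Round 4: Yilmaz vs Dube — 4–5, Dube advances.
Round 5: Dube vs Larsen — 5–4, Dube advances.
Dube survives the agenda.

Dube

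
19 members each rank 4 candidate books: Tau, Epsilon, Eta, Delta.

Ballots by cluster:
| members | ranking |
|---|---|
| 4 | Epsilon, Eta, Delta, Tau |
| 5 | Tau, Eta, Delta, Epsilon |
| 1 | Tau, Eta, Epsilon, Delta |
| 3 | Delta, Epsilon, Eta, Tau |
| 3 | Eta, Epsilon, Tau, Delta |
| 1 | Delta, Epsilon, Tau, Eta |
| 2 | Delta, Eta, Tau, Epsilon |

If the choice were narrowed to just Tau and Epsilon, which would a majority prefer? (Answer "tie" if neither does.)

Ballots ranking Tau above Epsilon: 5 + 1 + 2 = 8.
Ballots ranking Epsilon above Tau: 19 − 8 = 11.
Epsilon wins the head-to-head 11–8.

Epsilon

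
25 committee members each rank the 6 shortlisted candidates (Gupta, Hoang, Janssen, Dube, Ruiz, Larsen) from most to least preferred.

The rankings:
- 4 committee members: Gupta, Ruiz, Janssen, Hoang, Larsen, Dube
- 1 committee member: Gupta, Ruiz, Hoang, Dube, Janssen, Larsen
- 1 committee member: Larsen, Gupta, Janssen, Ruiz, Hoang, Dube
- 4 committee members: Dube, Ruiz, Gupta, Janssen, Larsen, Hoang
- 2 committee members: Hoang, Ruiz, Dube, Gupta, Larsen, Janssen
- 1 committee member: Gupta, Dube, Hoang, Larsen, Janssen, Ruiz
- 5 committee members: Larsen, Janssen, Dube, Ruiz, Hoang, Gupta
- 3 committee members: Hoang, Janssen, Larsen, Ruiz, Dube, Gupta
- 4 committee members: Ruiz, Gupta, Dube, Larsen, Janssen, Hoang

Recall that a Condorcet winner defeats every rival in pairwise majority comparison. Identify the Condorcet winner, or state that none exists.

Check each pair by majority over 25 ballots:
Gupta vs Hoang: Gupta wins 15–10.
Gupta vs Janssen: Gupta, 17–8.
Gupta vs Dube: Dube wins 14–11.
Gupta vs Ruiz: Ruiz wins 18–7.
Gupta–Larsen: Gupta 16–9.
Hoang vs Janssen: Janssen wins 18–7.
Hoang vs Dube: Dube, 14–11.
Hoang–Ruiz: Ruiz 19–6.
Hoang vs Larsen: Larsen wins 14–11.
Janssen–Dube: Janssen 13–12.
Janssen vs Ruiz: Ruiz wins 15–10.
Janssen vs Larsen: Larsen wins 13–12.
Dube vs Ruiz: Ruiz, 15–10.
Dube vs Larsen: Larsen wins 13–12.
Ruiz vs Larsen: Ruiz wins 15–10.
Ruiz defeats every rival head-to-head and is the Condorcet winner.

Ruiz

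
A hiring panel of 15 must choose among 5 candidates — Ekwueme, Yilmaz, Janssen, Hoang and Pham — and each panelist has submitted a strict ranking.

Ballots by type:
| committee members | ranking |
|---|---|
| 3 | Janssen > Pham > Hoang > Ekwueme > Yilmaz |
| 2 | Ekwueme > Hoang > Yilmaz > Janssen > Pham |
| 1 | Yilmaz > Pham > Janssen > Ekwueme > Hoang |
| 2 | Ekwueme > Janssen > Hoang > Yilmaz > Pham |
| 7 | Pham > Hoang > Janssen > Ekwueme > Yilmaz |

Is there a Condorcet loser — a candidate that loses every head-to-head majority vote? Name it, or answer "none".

Pairwise majorities:
Ekwueme vs Yilmaz: Ekwueme, 14–1.
Ekwueme vs Janssen: Janssen, 11–4.
Ekwueme–Hoang: Hoang 10–5.
Ekwueme–Pham: Pham 11–4.
Yilmaz vs Janssen: Yilmaz is ranked higher on 2+1 = 3 ballots, Janssen on 12. Janssen wins 12–3.
Yilmaz–Hoang: Hoang 14–1.
Yilmaz vs Pham: 2+1+2 = 5 for Yilmaz, 10 for Pham — Pham by 10–5.
Janssen vs Hoang: Janssen is ranked higher on 3+1+2 = 6 ballots, Hoang on 9. Hoang wins 9–6.
Janssen vs Pham: Pham wins 8–7.
Hoang vs Pham: Pham, 11–4.
Yilmaz loses to every other candidate — it is the Condorcet loser.

Yilmaz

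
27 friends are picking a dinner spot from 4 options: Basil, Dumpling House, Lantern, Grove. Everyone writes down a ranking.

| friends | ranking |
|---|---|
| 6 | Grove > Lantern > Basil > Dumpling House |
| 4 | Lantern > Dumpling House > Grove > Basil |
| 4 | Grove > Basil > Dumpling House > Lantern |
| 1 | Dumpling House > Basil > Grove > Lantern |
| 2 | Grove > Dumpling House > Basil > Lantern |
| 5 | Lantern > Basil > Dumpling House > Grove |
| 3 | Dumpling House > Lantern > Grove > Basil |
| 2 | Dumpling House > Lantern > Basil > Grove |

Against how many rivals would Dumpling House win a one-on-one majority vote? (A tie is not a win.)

Dumpling House against each rival (27 friends):
Dumpling House vs Basil: 12 to 15, Basil.
Dumpling House–Lantern: Lantern 15–12.
Dumpling House vs Grove: Dumpling House, 15–12.
Dumpling House beats Grove; loses to Basil, Lantern — 1 pairwise win.

1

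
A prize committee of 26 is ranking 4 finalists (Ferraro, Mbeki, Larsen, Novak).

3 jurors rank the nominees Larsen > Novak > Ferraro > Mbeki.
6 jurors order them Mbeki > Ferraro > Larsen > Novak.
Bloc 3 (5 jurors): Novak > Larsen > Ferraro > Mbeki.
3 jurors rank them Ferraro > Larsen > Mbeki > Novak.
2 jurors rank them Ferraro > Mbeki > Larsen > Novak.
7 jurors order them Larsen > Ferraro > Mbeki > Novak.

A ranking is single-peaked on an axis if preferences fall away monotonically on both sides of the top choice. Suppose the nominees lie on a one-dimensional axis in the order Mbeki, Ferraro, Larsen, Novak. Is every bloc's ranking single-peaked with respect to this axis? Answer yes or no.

Axis positions: Mbeki=1, Ferraro=2, Larsen=3, Novak=4.
Bloc 1 (peak Larsen at position 3): ranking walks positions 3-4-2-1, expanding outward from the peak — single-peaked.
Bloc 2 (peak Mbeki at position 1): ranking walks positions 1-2-3-4, expanding outward from the peak — single-peaked.
Bloc 3 (peak Novak at position 4): ranking walks positions 4-3-2-1, expanding outward from the peak — single-peaked.
Bloc 4 (peak Ferraro at position 2): ranking walks positions 2-3-1-4, expanding outward from the peak — single-peaked.
Bloc 5 (peak Ferraro at position 2): ranking walks positions 2-1-3-4, expanding outward from the peak — single-peaked.
Bloc 6 (peak Larsen at position 3): ranking walks positions 3-2-1-4, expanding outward from the peak — single-peaked.
Every ranking is single-peaked on this axis.

yes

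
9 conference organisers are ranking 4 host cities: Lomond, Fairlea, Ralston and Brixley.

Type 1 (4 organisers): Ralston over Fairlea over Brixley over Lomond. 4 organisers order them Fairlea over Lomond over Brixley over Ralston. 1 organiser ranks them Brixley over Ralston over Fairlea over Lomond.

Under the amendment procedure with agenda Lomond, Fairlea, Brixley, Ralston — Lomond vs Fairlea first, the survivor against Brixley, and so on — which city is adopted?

Ralston

Round 1: Lomond vs Fairlea — 0–9, Fairlea advances.
Round 2: Fairlea vs Brixley — 8–1, Fairlea advances.
Round 3: Fairlea vs Ralston — 4–5, Ralston advances.
Ralston survives the agenda.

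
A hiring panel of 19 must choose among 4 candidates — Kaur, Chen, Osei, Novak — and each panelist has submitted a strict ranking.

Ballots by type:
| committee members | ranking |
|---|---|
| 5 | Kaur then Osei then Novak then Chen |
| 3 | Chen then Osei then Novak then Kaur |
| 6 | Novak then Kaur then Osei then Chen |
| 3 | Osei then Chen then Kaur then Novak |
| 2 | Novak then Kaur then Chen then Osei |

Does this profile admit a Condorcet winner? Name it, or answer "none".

none

Head-to-head results (19 committee members):
Kaur–Chen: Kaur 13–6.
Kaur–Osei: Kaur 13–6.
Kaur–Novak: Novak 11–8.
Chen–Osei: Osei 14–5.
Chen vs Novak: Novak, 13–6.
Osei–Novak: Osei 11–8.
No candidate is unbeaten: Kaur loses to Novak; Chen loses to Kaur; Osei loses to Kaur; Novak loses to Osei. In particular Kaur beats Osei beats Novak beats Kaur is a majority cycle — no Condorcet winner exists.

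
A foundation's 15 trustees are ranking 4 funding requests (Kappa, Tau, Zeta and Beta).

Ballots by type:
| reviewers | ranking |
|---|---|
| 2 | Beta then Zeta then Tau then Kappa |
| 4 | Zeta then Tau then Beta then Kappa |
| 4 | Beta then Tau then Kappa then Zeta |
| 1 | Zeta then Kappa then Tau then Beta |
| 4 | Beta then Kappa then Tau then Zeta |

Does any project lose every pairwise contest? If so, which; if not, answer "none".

Zeta

Pairwise majorities:
Kappa vs Tau: 1+4 = 5 for Kappa, 10 for Tau — Tau by 10–5.
Kappa vs Zeta: Kappa wins 8–7.
Kappa vs Beta: 1 to 14, Beta.
Tau–Zeta: Tau 8–7.
Tau vs Beta: Tau is ranked higher on 4+1 = 5 ballots, Beta on 10. Beta wins 10–5.
Zeta–Beta: Beta 10–5.
Zeta is beaten in every head-to-head and is the Condorcet loser.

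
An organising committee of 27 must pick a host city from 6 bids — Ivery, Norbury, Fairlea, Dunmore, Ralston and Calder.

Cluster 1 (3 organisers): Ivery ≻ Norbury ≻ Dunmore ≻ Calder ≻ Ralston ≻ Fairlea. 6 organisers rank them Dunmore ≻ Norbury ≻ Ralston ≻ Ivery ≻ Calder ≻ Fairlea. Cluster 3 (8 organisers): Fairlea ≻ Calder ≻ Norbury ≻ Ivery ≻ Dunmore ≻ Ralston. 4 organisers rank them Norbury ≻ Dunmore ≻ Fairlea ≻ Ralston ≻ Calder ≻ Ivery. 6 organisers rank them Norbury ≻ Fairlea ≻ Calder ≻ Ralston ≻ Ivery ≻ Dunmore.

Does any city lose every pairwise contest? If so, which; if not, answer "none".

Head-to-head results (27 organisers):
Ivery vs Norbury: 3 to 24, Norbury.
Ivery vs Fairlea: Ivery is ranked higher on 3+6 = 9 ballots, Fairlea on 18. Fairlea wins 18–9.
Ivery vs Dunmore: Ivery preferred on 3+8+6 = 17 ballots; Ivery wins 17–10.
Ivery vs Ralston: Ralston, 16–11.
Ivery vs Calder: Ivery preferred on 3+6 = 9 ballots; Calder wins 18–9.
Norbury vs Fairlea: 19 to 8, Norbury.
Norbury vs Dunmore: Norbury is ranked higher on 3+8+4+6 = 21 ballots, Dunmore on 6. Norbury wins 21–6.
Norbury vs Ralston: Norbury preferred on 3+6+8+4+6 = 27 ballots; Norbury wins 27–0.
Norbury vs Calder: Norbury preferred on 3+6+4+6 = 19 ballots; Norbury wins 19–8.
Fairlea–Dunmore: Fairlea 14–13.
Fairlea vs Ralston: 8+4+6 = 18 for Fairlea, 9 for Ralston — Fairlea by 18–9.
Fairlea vs Calder: Fairlea is ranked higher on 8+4+6 = 18 ballots, Calder on 9. Fairlea wins 18–9.
Dunmore vs Ralston: Dunmore is ranked higher on 3+6+8+4 = 21 ballots, Ralston on 6. Dunmore wins 21–6.
Dunmore vs Calder: Dunmore preferred on 3+6+4 = 13 ballots; Calder wins 14–13.
Ralston vs Calder: Calder wins 17–10.
Each city has at least one pairwise win (Ivery beats Dunmore; Norbury beats Ivery; Fairlea beats Ivery; Dunmore beats Ralston; Ralston beats Ivery; Calder beats Ivery) — no Condorcet loser.

none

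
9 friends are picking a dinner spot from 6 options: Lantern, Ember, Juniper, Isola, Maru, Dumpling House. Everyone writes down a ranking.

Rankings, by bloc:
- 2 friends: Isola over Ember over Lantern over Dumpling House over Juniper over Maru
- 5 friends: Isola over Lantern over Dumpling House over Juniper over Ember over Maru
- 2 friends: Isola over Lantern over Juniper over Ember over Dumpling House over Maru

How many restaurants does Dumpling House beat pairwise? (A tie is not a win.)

3

Dumpling House against each rival (9 friends):
Dumpling House vs Lantern: Dumpling House preferred on 0 ballots; Lantern wins 9–0.
Dumpling House–Ember: Dumpling House 5–4.
Dumpling House vs Juniper: 7 to 2, Dumpling House.
Dumpling House vs Isola: Isola, 9–0.
Dumpling House vs Maru: Dumpling House, 9–0.
Dumpling House beats Ember, Juniper, Maru; loses to Lantern, Isola — 3 pairwise wins.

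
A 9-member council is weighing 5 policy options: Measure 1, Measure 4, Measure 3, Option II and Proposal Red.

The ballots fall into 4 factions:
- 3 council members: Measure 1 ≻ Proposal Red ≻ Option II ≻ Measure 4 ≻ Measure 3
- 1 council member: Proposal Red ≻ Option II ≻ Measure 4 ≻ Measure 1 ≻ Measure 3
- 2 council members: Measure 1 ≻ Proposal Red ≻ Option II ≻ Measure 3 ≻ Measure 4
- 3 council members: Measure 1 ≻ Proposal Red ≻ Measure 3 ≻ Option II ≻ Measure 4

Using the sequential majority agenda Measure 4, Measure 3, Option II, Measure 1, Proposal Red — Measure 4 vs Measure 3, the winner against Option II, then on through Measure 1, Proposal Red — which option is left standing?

Measure 1

Round 1: Measure 4 vs Measure 3 — 4–5, Measure 3 advances.
Round 2: Measure 3 vs Option II — 3–6, Option II advances.
Round 3: Option II vs Measure 1 — 1–8, Measure 1 advances.
Round 4: Measure 1 vs Proposal Red — 8–1, Measure 1 advances.
The agenda winner is Measure 1.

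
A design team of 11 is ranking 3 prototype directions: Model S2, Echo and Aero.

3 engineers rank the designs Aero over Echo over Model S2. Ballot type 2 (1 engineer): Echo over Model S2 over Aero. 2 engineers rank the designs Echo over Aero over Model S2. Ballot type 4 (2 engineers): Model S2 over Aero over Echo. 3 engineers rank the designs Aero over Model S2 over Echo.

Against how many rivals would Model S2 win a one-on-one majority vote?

Model S2 against each rival (11 engineers):
Model S2–Echo: Echo 6–5.
Model S2–Aero: Aero 8–3.
Model S2 beats no one; loses to Echo, Aero — 0 pairwise wins.

0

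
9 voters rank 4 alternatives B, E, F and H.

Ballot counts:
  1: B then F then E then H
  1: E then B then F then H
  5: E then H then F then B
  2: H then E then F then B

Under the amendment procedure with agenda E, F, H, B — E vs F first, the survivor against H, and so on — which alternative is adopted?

E

Round 1: E vs F — 8–1, E advances.
Round 2: E vs H — 7–2, E advances.
Round 3: E vs B — 8–1, E advances.
E survives the agenda.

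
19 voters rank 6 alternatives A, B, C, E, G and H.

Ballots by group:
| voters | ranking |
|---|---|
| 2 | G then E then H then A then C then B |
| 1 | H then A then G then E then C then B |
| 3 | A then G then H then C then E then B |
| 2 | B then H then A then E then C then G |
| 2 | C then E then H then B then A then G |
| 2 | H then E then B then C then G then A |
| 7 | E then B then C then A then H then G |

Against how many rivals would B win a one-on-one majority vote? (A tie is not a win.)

B against each rival (19 voters):
B–A: B 13–6.
B vs C: B wins 11–8.
B–E: E 17–2.
B vs G: 2+2+2+7 = 13 for B, 6 for G — B by 13–6.
B vs H: 9 to 10, H.
B beats A, C, G; loses to E, H — 3 pairwise wins.

3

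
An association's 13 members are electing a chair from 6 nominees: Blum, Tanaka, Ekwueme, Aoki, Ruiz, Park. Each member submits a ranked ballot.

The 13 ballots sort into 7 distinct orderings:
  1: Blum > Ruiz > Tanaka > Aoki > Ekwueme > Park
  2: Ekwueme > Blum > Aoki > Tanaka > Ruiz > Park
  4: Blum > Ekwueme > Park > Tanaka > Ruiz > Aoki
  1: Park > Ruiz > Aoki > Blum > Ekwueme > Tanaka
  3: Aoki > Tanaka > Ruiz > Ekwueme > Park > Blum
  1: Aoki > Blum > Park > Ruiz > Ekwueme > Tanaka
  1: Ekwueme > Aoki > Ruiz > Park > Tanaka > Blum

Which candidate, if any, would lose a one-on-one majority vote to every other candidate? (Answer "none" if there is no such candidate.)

none

Head-to-head results (13 voters):
Blum–Tanaka: Blum 9–4.
Blum vs Ekwueme: Blum, 7–6.
Blum vs Aoki: 7 to 6, Blum.
Blum vs Ruiz: Blum wins 8–5.
Blum–Park: Blum 8–5.
Tanaka vs Ekwueme: Ekwueme, 9–4.
Tanaka vs Aoki: Aoki wins 8–5.
Tanaka vs Ruiz: 2+4+3 = 9 for Tanaka, 4 for Ruiz — Tanaka by 9–4.
Tanaka vs Park: 1+2+3 = 6 for Tanaka, 7 for Park — Park by 7–6.
Ekwueme vs Aoki: Ekwueme, 7–6.
Ekwueme vs Ruiz: 2+4+1 = 7 for Ekwueme, 6 for Ruiz — Ekwueme by 7–6.
Ekwueme vs Park: 1+2+4+3+1 = 11 for Ekwueme, 2 for Park — Ekwueme by 11–2.
Aoki vs Ruiz: Aoki, 7–6.
Aoki vs Park: Aoki wins 8–5.
Ruiz–Park: Ruiz 7–6.
Every candidate wins at least one matchup (Blum beats Tanaka; Tanaka beats Ruiz; Ekwueme beats Tanaka; Aoki beats Tanaka; Ruiz beats Park; Park beats Tanaka), so there is no Condorcet loser.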